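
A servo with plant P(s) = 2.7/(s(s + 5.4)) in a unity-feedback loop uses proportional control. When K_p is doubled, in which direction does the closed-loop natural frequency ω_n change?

increase

ω_n = √(2.7·K_p), which grows with K_p.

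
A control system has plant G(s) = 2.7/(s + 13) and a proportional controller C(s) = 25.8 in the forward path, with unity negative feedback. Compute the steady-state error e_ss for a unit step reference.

0.157

The loop is type 0. Static position error constant K_pos = C(0)·G(0) = 25.8·0.2077 = 5.358.
Steady-state error to a unit step: e_ss = 1/(1+K_pos) = 1/6.358 = 0.157.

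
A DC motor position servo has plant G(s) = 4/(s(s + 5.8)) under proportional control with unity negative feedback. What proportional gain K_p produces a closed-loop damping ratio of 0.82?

Closed-loop characteristic equation: s² + 5.8s + K_p·4 = 0.
So ω_n = √(4K_p) and 2ζω_n = 5.8, giving ζ = 5.8/(2√(4K_p)).
Setting ζ = 0.82: √(4K_p) = 5.8/(2·0.82) = 3.537, so K_p = 12.51/4 = 3.13.

K_p = 3.13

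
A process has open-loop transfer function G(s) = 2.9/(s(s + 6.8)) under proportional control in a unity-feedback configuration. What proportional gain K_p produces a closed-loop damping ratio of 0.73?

K_p = 7.48

Closed-loop characteristic equation: s² + 6.8s + K_p·2.9 = 0.
So ω_n = √(2.9K_p) and 2ζω_n = 6.8, giving ζ = 6.8/(2√(2.9K_p)).
Setting ζ = 0.73: √(2.9K_p) = 6.8/(2·0.73) = 4.658, so K_p = 21.69/2.9 = 7.48.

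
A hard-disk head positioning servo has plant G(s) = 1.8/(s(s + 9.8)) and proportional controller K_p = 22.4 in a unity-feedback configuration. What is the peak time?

T_p = 0.778 s

The closed-loop denominator s² + 9.8s + 40.32 gives ω_n = √40.32 = 6.35 and ζ = 9.8/(2ω_n) = 0.7717.
Damped frequency ω_d = ω_n√(1−ζ²) = 4.039 rad/s, so peak time T_p = π/ω_d = 0.778 s.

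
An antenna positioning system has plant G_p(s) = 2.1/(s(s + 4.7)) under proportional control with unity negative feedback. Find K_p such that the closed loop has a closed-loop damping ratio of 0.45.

K_p = 13

Closed-loop characteristic equation: s² + 4.7s + K_p·2.1 = 0.
So ω_n = √(2.1K_p) and 2ζω_n = 4.7, giving ζ = 4.7/(2√(2.1K_p)).
Setting ζ = 0.45: √(2.1K_p) = 4.7/(2·0.45) = 5.222, so K_p = 27.27/2.1 = 13.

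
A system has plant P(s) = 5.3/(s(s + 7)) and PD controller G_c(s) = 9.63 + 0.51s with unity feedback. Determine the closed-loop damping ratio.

ζ = 0.679

Forward path: (9.63 + 0.51s)·5.3/(s(s+7)). The closed-loop characteristic equation is s² + (7 + 5.3·0.51)s + 5.3·9.63 = 0.
That is s² + 9.703s + 51.04 = 0, so ω_n = 7.144 rad/s and ζ = 9.703/(2·7.144) = 0.6791.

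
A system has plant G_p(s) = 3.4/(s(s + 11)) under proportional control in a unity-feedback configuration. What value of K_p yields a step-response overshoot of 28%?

From %OS = 100·exp(−πζ/√(1−ζ²)) = 28%, ζ = −ln(0.28)/√(π²+ln²(0.28)) = 0.3755.
Characteristic equation s² + 11s + 3.4K_p = 0 gives ζ = 11/(2√(3.4K_p)).
Setting ζ = 0.3755: √(3.4K_p) = 11/(2·0.3755) = 14.65, so K_p = 214.5/3.4 = 63.1.

K_p = 63.1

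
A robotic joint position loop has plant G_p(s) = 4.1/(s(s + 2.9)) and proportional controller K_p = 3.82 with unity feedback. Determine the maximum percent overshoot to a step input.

29%

From 1 + K_pG_p(s) = 0: s² + 2.9s + 15.66 = 0 ⇒ ω_n = 3.958, ζ = 0.3664.
%OS = 100·exp(−πζ/√(1−ζ²)) = 100·exp(−π·0.3664/√0.8658) = 29%.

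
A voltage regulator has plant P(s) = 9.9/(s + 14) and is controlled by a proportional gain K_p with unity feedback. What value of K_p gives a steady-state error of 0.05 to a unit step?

For a type-0 loop with proportional control, e_ss = 1/(1 + K_p·P(0)).
P(0) = 0.7071. Require 1/(1 + K_p·0.7071) = 0.05, so 1 + 0.7071·K_p = 20.
K_p = (20 − 1)/0.7071 = 26.9.

K_p = 26.9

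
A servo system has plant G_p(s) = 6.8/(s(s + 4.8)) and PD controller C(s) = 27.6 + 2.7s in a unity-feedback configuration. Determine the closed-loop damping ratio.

ζ = 0.845

Forward path: (27.6 + 2.7s)·6.8/(s(s+4.8)). The closed-loop characteristic equation is s² + (4.8 + 6.8·2.7)s + 6.8·27.6 = 0.
That is s² + 23.16s + 187.7 = 0, so ω_n = 13.7 rad/s and ζ = 23.16/(2·13.7) = 0.8453.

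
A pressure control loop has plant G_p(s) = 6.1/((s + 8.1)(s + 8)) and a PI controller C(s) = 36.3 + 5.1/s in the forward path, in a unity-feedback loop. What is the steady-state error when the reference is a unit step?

The open loop C(s)G_p(s) has a pole at the origin (type 1), so the static position error constant is infinite and e_ss = 1/(1+∞) = 0.

0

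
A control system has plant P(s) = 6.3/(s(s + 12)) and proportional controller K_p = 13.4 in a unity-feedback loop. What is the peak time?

T_p = 0.451 s

From 1 + K_pP(s) = 0: s² + 12s + 84.42 = 0 ⇒ ω_n = 9.188, ζ = 0.653.
Damped frequency ω_d = ω_n√(1−ζ²) = 6.958 rad/s, so peak time T_p = π/ω_d = 0.451 s.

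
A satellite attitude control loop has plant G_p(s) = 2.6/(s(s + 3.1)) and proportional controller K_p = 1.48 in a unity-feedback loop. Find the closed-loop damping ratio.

With unity feedback the closed-loop characteristic equation is s² + 3.1s + 1.48·2.6 = s² + 3.1s + 3.848 = 0.
So ω_n² = 3.848 ⇒ ω_n = 1.962 rad/s, and ζ = 3.1/(2ω_n) = 0.79.

ζ = 0.79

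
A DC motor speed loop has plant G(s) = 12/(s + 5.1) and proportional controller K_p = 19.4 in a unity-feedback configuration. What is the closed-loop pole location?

Closed-loop transfer function: T(s) = K_p·G(s)/(1 + K_p·G(s)) = 232.8/(s + 5.1 + 232.8) = 232.8/(s + 237.9).
The closed-loop pole is at s = −237.9.

s = -237.9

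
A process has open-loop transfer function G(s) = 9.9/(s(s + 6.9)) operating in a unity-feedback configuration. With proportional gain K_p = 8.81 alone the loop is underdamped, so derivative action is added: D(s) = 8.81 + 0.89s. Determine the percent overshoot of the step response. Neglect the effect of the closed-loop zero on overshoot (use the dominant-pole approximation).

0.755%

Forward path: (8.81 + 0.89s)·9.9/(s(s+6.9)). The closed-loop characteristic equation is s² + (6.9 + 9.9·0.89)s + 9.9·8.81 = 0.
That is s² + 15.71s + 87.22 = 0, so ω_n = 9.339 rad/s and ζ = 15.71/(2·9.339) = 0.8411.
%OS = 100·exp(−πζ/√(1−ζ²)) = 0.755%.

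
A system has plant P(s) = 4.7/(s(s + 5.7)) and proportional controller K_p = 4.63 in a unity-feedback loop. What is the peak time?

Closed-loop characteristic equation: s² + 5.7s + 21.76 = 0, so ω_n = 4.665 rad/s and ζ = 5.7/(2·4.665) = 0.6109.
Damped frequency ω_d = ω_n√(1−ζ²) = 3.693 rad/s, so peak time T_p = π/ω_d = 0.851 s.

T_p = 0.851 s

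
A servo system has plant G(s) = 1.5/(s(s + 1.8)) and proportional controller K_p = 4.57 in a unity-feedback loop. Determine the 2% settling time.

T_s ≈ 4.44 s

From 1 + K_pG(s) = 0: s² + 1.8s + 6.855 = 0 ⇒ ω_n = 2.618, ζ = 0.3437.
2% settling time T_s ≈ 4/(ζω_n) = 4/0.9 = 4.44 s.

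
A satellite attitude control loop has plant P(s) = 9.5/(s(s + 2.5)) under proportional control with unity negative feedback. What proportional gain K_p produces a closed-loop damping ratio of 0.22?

Closed-loop characteristic equation: s² + 2.5s + K_p·9.5 = 0.
So ω_n = √(9.5K_p) and 2ζω_n = 2.5, giving ζ = 2.5/(2√(9.5K_p)).
Setting ζ = 0.22: √(9.5K_p) = 2.5/(2·0.22) = 5.682, so K_p = 32.28/9.5 = 3.4.

K_p = 3.4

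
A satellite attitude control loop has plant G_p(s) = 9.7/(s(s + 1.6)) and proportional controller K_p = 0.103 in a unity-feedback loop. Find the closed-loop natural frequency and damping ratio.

With unity feedback the closed-loop characteristic equation is s² + 1.6s + 0.103·9.7 = s² + 1.6s + 0.9991 = 0.
So ω_n² = 0.9991 ⇒ ω_n = 0.9995 rad/s, and ζ = 1.6/(2ω_n) = 0.8.

ω_n = 1 rad/s, ζ = 0.8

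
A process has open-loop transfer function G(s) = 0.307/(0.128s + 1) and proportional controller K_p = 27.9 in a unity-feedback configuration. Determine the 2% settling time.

Closed loop: T(s) = K_p·G/(1+K_p·G) = 8.565/(0.128s + 1 + 8.565), with pole at s = −(1 + 8.565)/0.128 = −74.73.
τ = 1/74.73 = 0.01338 s, so 2% settling time ≈ 4τ = 0.0535 s.

T_s ≈ 0.0535 s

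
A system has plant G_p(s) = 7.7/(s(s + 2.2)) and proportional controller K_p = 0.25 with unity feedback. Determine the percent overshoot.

The closed-loop denominator s² + 2.2s + 1.925 gives ω_n = √1.925 = 1.387 and ζ = 2.2/(2ω_n) = 0.7928.
%OS = 100·exp(−πζ/√(1−ζ²)) = 100·exp(−π·0.7928/√0.3714) = 1.68%.

1.68%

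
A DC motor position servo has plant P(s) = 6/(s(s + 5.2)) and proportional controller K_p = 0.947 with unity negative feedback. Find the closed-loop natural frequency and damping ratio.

ω_n = 2.38 rad/s, ζ = 1.09

The closed-loop denominator is s(s+5.2) + 0.947·6 = s² + 5.2s + 5.682.
So ω_n² = 5.682 ⇒ ω_n = 2.384 rad/s, and ζ = 5.2/(2ω_n) = 1.09.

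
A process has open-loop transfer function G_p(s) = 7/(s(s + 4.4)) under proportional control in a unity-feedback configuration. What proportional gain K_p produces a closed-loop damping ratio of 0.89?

K_p = 0.873

Closed-loop characteristic equation: s² + 4.4s + K_p·7 = 0.
So ω_n = √(7K_p) and 2ζω_n = 4.4, giving ζ = 4.4/(2√(7K_p)).
Setting ζ = 0.89: √(7K_p) = 4.4/(2·0.89) = 2.472, so K_p = 6.11/7 = 0.873.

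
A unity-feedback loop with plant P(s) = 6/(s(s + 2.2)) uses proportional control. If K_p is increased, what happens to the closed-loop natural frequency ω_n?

increase

ω_n = √(6·K_p), which grows with K_p.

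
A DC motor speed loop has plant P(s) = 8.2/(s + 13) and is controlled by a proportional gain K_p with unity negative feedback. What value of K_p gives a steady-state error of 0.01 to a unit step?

The loop is type 0, so e_ss(step) = 1/(1 + K_pos) with K_pos = K_p·P(0).
P(0) = 0.6308. Require 1/(1 + K_p·0.6308) = 0.01, so 1 + 0.6308·K_p = 100.
K_p = (100 − 1)/0.6308 = 157.

K_p = 157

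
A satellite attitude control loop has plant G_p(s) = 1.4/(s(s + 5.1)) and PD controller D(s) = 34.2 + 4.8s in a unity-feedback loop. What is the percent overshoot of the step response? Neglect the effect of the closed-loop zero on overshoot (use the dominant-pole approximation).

Forward path: (34.2 + 4.8s)·1.4/(s(s+5.1)). The closed-loop characteristic equation is s² + (5.1 + 1.4·4.8)s + 1.4·34.2 = 0.
That is s² + 11.82s + 47.88 = 0, so ω_n = 6.92 rad/s and ζ = 11.82/(2·6.92) = 0.8541.
%OS = 100·exp(−πζ/√(1−ζ²)) = 0.575%.

0.575%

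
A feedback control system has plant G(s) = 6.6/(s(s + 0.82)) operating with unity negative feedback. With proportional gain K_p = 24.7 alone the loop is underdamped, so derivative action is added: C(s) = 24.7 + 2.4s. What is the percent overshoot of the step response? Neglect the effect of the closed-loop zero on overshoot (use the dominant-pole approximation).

Forward path: (24.7 + 2.4s)·6.6/(s(s+0.82)). The closed-loop characteristic equation is s² + (0.82 + 6.6·2.4)s + 6.6·24.7 = 0.
That is s² + 16.66s + 163 = 0, so ω_n = 12.77 rad/s and ζ = 16.66/(2·12.77) = 0.6524.
%OS = 100·exp(−πζ/√(1−ζ²)) = 6.69%.

6.69%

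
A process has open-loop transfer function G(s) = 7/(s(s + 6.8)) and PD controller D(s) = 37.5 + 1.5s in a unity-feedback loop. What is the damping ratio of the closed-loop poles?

ζ = 0.534

Forward path: (37.5 + 1.5s)·7/(s(s+6.8)). The closed-loop characteristic equation is s² + (6.8 + 7·1.5)s + 7·37.5 = 0.
That is s² + 17.3s + 262.5 = 0, so ω_n = 16.2 rad/s and ζ = 17.3/(2·16.2) = 0.5339.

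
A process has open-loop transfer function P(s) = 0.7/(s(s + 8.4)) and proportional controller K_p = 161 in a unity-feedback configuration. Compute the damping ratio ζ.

ζ = 0.396

With unity feedback the closed-loop characteristic equation is s² + 8.4s + 161·0.7 = s² + 8.4s + 112.7 = 0.
So ω_n² = 112.7 ⇒ ω_n = 10.62 rad/s, and ζ = 8.4/(2ω_n) = 0.396.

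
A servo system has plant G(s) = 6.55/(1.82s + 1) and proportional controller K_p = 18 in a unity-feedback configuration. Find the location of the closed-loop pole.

s = -65.33

Closed loop: T(s) = K_p·G/(1+K_p·G) = 117.9/(1.82s + 1 + 117.9), with pole at s = −(1 + 117.9)/1.82 = −65.33.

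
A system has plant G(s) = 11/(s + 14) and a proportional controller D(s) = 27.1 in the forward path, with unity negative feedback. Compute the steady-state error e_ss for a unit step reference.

The loop is type 0. Static position error constant K_pos = D(0)·G(0) = 27.1·0.7857 = 21.29.
Steady-state error to a unit step: e_ss = 1/(1+K_pos) = 1/22.29 = 0.0449.

0.0449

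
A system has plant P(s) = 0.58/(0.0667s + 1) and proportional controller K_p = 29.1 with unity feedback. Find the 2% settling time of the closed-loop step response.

T_s ≈ 0.0149 s

Closed loop: T(s) = K_p·P/(1+K_p·P) = 16.88/(0.0667s + 1 + 16.88), with pole at s = −(1 + 16.88)/0.0667 = −268.
τ = 1/268 = 0.003731 s, so 2% settling time ≈ 4τ = 0.0149 s.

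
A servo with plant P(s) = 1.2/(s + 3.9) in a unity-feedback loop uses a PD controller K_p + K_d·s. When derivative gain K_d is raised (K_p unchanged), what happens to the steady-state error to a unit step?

K_d affects only the transient (the s-coefficient); the DC loop gain, and hence e_ss, depends only on K_p.

unchanged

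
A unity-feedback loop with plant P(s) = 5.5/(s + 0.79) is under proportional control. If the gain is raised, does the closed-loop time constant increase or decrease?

The closed-loop bandwidth 0.79+K_p·5.5 grows with K_p, so τ shrinks.

decrease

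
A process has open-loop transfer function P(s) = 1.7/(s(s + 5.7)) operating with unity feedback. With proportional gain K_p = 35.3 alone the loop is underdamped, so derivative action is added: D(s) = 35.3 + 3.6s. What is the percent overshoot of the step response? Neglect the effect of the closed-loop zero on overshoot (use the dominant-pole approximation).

2.45%

Forward path: (35.3 + 3.6s)·1.7/(s(s+5.7)). The closed-loop characteristic equation is s² + (5.7 + 1.7·3.6)s + 1.7·35.3 = 0.
That is s² + 11.82s + 60.01 = 0, so ω_n = 7.747 rad/s and ζ = 11.82/(2·7.747) = 0.7629.
%OS = 100·exp(−πζ/√(1−ζ²)) = 2.45%.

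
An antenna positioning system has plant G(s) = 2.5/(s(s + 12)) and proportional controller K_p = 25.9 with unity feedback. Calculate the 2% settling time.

The closed-loop denominator s² + 12s + 64.75 gives ω_n = √64.75 = 8.047 and ζ = 12/(2ω_n) = 0.7456.
2% settling time T_s ≈ 4/(ζω_n) = 4/6 = 0.667 s.

T_s ≈ 0.667 s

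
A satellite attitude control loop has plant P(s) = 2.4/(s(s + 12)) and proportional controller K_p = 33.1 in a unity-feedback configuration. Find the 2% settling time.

T_s ≈ 0.667 s

The closed-loop denominator s² + 12s + 79.44 gives ω_n = √79.44 = 8.913 and ζ = 12/(2ω_n) = 0.6732.
2% settling time T_s ≈ 4/(ζω_n) = 4/6 = 0.667 s.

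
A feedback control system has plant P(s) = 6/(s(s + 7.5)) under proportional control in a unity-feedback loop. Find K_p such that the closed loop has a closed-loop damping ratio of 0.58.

Closed-loop characteristic equation: s² + 7.5s + K_p·6 = 0.
So ω_n = √(6K_p) and 2ζω_n = 7.5, giving ζ = 7.5/(2√(6K_p)).
Setting ζ = 0.58: √(6K_p) = 7.5/(2·0.58) = 6.466, so K_p = 41.8/6 = 6.97.

K_p = 6.97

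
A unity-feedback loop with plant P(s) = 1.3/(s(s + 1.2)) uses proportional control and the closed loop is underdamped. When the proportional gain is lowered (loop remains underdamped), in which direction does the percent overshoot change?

decrease

ζ = 1.2/(2√(1.3K_p)) rises as K_p falls; higher damping means less overshoot.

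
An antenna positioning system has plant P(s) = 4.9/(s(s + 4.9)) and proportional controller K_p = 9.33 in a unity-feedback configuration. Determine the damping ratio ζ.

The closed-loop denominator is s(s+4.9) + 9.33·4.9 = s² + 4.9s + 45.72.
Matching s² + 2ζω_n s + ω_n²: ω_n = √45.72 = 6.761 rad/s and 2ζω_n = 4.9, so ζ = 4.9/(2·6.761) = 0.362.

ζ = 0.362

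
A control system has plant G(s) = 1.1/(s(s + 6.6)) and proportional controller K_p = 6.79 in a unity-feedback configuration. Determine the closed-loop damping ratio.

ζ = 1.21

With unity feedback the closed-loop characteristic equation is s² + 6.6s + 6.79·1.1 = s² + 6.6s + 7.469 = 0.
So ω_n² = 7.469 ⇒ ω_n = 2.733 rad/s, and ζ = 6.6/(2ω_n) = 1.21.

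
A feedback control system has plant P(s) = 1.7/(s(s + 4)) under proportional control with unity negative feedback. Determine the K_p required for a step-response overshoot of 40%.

From %OS = 100·exp(−πζ/√(1−ζ²)) = 40%, ζ = −ln(0.4)/√(π²+ln²(0.4)) = 0.28.
Characteristic equation s² + 4s + 1.7K_p = 0 gives ζ = 4/(2√(1.7K_p)).
Setting ζ = 0.28: √(1.7K_p) = 4/(2·0.28) = 7.143, so K_p = 51.02/1.7 = 30.

K_p = 30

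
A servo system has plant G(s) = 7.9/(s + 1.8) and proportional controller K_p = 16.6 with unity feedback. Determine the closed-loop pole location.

Closed-loop transfer function: T(s) = K_p·G(s)/(1 + K_p·G(s)) = 131.1/(s + 1.8 + 131.1) = 131.1/(s + 132.9).
The closed-loop pole is at s = −132.9.

s = -132.9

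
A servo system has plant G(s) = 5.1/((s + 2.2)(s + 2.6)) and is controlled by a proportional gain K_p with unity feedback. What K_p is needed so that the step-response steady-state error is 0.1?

The loop is type 0, so e_ss(step) = 1/(1 + K_pos) with K_pos = K_p·G(0).
G(0) = 0.8916. Require 1/(1 + K_p·0.8916) = 0.1, so 1 + 0.8916·K_p = 10.
K_p = (10 − 1)/0.8916 = 10.1.

K_p = 10.1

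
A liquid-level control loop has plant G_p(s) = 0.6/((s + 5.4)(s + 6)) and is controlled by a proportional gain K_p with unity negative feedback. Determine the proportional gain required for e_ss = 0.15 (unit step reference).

K_p = 306

Steady-state error for a unit step on this type-0 loop is 1/(1 + K_p·G_p(0)).
G_p(0) = 0.01852. Require 1/(1 + K_p·0.01852) = 0.15, so 1 + 0.01852·K_p = 6.667.
K_p = (6.667 − 1)/0.01852 = 306.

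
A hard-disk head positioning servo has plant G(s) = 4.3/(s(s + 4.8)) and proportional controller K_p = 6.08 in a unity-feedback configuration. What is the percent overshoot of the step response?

18.8%

From 1 + K_pG(s) = 0: s² + 4.8s + 26.14 = 0 ⇒ ω_n = 5.113, ζ = 0.4694.
%OS = 100·exp(−πζ/√(1−ζ²)) = 100·exp(−π·0.4694/√0.7797) = 18.8%.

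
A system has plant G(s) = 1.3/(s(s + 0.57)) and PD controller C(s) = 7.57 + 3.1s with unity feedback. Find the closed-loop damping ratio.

Forward path: (7.57 + 3.1s)·1.3/(s(s+0.57)). The closed-loop characteristic equation is s² + (0.57 + 1.3·3.1)s + 1.3·7.57 = 0.
That is s² + 4.6s + 9.841 = 0, so ω_n = 3.137 rad/s and ζ = 4.6/(2·3.137) = 0.7332.

ζ = 0.733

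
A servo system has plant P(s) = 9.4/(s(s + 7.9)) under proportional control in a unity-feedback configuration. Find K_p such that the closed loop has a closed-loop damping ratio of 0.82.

Closed-loop characteristic equation: s² + 7.9s + K_p·9.4 = 0.
So ω_n = √(9.4K_p) and 2ζω_n = 7.9, giving ζ = 7.9/(2√(9.4K_p)).
Setting ζ = 0.82: √(9.4K_p) = 7.9/(2·0.82) = 4.817, so K_p = 23.2/9.4 = 2.47.

K_p = 2.47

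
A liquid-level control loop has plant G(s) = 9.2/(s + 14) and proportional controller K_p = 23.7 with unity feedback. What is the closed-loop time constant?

Closed-loop transfer function: T(s) = K_p·G(s)/(1 + K_p·G(s)) = 218/(s + 14 + 218) = 218/(s + 232).
Time constant τ = 1/232 = 0.00431 s.

τ = 0.00431 s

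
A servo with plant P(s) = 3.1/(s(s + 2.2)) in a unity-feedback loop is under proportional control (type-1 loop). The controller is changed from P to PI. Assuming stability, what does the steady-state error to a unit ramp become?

The integrator raises the loop to type 2, so K_v → ∞ and e_ss to a ramp is zero.

0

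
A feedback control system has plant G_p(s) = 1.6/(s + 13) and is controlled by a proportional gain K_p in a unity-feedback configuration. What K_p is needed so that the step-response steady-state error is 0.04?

Steady-state error for a unit step on this type-0 loop is 1/(1 + K_p·G_p(0)).
G_p(0) = 0.1231. Require 1/(1 + K_p·0.1231) = 0.04, so 1 + 0.1231·K_p = 25.
K_p = (25 − 1)/0.1231 = 195.

K_p = 195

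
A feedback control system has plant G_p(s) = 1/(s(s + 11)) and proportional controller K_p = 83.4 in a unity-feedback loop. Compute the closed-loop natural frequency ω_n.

1 + K_p·G_p(s) = 0 gives s² + 11s + 83.4 = 0.
So ω_n² = 83.4 ⇒ ω_n = 9.132 rad/s, and ζ = 11/(2ω_n) = 0.602.

ω_n = 9.13 rad/s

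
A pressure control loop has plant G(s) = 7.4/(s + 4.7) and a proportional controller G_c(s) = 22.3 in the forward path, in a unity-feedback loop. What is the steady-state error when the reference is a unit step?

0.0277

The loop is type 0. Static position error constant K_pos = G_c(0)·G(0) = 22.3·1.574 = 35.11.
Steady-state error to a unit step: e_ss = 1/(1+K_pos) = 1/36.11 = 0.0277.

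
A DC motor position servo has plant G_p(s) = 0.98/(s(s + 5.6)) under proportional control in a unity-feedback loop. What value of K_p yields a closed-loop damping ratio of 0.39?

K_p = 52.6

Closed-loop characteristic equation: s² + 5.6s + K_p·0.98 = 0.
So ω_n = √(0.98K_p) and 2ζω_n = 5.6, giving ζ = 5.6/(2√(0.98K_p)).
Setting ζ = 0.39: √(0.98K_p) = 5.6/(2·0.39) = 7.179, so K_p = 51.55/0.98 = 52.6.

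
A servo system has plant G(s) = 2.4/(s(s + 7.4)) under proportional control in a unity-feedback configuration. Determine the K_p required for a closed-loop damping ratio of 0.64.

Closed-loop characteristic equation: s² + 7.4s + K_p·2.4 = 0.
So ω_n = √(2.4K_p) and 2ζω_n = 7.4, giving ζ = 7.4/(2√(2.4K_p)).
Setting ζ = 0.64: √(2.4K_p) = 7.4/(2·0.64) = 5.781, so K_p = 33.42/2.4 = 13.9.

K_p = 13.9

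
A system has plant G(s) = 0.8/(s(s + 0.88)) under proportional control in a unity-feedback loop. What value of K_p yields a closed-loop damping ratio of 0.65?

K_p = 0.573

Closed-loop characteristic equation: s² + 0.88s + K_p·0.8 = 0.
So ω_n = √(0.8K_p) and 2ζω_n = 0.88, giving ζ = 0.88/(2√(0.8K_p)).
Setting ζ = 0.65: √(0.8K_p) = 0.88/(2·0.65) = 0.6769, so K_p = 0.4582/0.8 = 0.573.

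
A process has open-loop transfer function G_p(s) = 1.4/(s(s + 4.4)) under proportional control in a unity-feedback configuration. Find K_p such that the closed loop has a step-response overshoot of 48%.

K_p = 66.8

From %OS = 100·exp(−πζ/√(1−ζ²)) = 48%, ζ = −ln(0.48)/√(π²+ln²(0.48)) = 0.2275.
Characteristic equation s² + 4.4s + 1.4K_p = 0 gives ζ = 4.4/(2√(1.4K_p)).
Setting ζ = 0.2275: √(1.4K_p) = 4.4/(2·0.2275) = 9.67, so K_p = 93.51/1.4 = 66.8.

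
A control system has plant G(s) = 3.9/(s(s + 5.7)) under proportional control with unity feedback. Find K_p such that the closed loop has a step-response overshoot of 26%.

K_p = 13.4

From %OS = 100·exp(−πζ/√(1−ζ²)) = 26%, ζ = −ln(0.26)/√(π²+ln²(0.26)) = 0.3941.
Characteristic equation s² + 5.7s + 3.9K_p = 0 gives ζ = 5.7/(2√(3.9K_p)).
Setting ζ = 0.3941: √(3.9K_p) = 5.7/(2·0.3941) = 7.232, so K_p = 52.3/3.9 = 13.4.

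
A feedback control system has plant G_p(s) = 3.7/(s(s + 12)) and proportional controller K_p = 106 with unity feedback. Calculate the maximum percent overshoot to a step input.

36.8%

Closed-loop characteristic equation: s² + 12s + 392.2 = 0, so ω_n = 19.8 rad/s and ζ = 12/(2·19.8) = 0.303.
%OS = 100·exp(−πζ/√(1−ζ²)) = 100·exp(−π·0.303/√0.9082) = 36.8%.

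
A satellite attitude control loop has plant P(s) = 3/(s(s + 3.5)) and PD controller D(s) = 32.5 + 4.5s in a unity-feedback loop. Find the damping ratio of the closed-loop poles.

Forward path: (32.5 + 4.5s)·3/(s(s+3.5)). The closed-loop characteristic equation is s² + (3.5 + 3·4.5)s + 3·32.5 = 0.
That is s² + 17s + 97.5 = 0, so ω_n = 9.874 rad/s and ζ = 17/(2·9.874) = 0.8608.

ζ = 0.861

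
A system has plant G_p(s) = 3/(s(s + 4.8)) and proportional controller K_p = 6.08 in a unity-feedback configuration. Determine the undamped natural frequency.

With unity feedback the closed-loop characteristic equation is s² + 4.8s + 6.08·3 = s² + 4.8s + 18.24 = 0.
Matching s² + 2ζω_n s + ω_n²: ω_n = √18.24 = 4.271 rad/s and 2ζω_n = 4.8, so ζ = 4.8/(2·4.271) = 0.562.

ω_n = 4.27 rad/s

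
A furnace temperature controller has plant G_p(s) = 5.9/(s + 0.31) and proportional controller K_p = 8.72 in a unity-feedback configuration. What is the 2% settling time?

T_s ≈ 0.0773 s

Closed-loop transfer function: T(s) = K_p·G_p(s)/(1 + K_p·G_p(s)) = 51.45/(s + 0.31 + 51.45) = 51.45/(s + 51.76).
Time constant τ = 1/51.76 = 0.01932 s, so the 2% settling time is about 4τ = 0.0773 s.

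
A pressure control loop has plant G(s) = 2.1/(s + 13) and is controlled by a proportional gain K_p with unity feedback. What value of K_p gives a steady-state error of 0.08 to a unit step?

For a type-0 loop with proportional control, e_ss = 1/(1 + K_p·G(0)).
G(0) = 0.1615. Require 1/(1 + K_p·0.1615) = 0.08, so 1 + 0.1615·K_p = 12.5.
K_p = (12.5 − 1)/0.1615 = 71.2.

K_p = 71.2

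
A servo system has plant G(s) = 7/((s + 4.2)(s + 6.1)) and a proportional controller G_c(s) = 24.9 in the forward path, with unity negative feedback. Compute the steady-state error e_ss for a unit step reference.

The loop is type 0. Static position error constant K_pos = G_c(0)·G(0) = 24.9·0.2732 = 6.803.
Steady-state error to a unit step: e_ss = 1/(1+K_pos) = 1/7.803 = 0.128.

0.128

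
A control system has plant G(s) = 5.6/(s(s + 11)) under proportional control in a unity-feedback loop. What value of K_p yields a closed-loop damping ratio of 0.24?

Closed-loop characteristic equation: s² + 11s + K_p·5.6 = 0.
So ω_n = √(5.6K_p) and 2ζω_n = 11, giving ζ = 11/(2√(5.6K_p)).
Setting ζ = 0.24: √(5.6K_p) = 11/(2·0.24) = 22.92, so K_p = 525.2/5.6 = 93.8.

K_p = 93.8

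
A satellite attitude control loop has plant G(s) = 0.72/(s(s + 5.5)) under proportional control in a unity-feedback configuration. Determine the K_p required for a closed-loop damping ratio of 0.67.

K_p = 23.4

Closed-loop characteristic equation: s² + 5.5s + K_p·0.72 = 0.
So ω_n = √(0.72K_p) and 2ζω_n = 5.5, giving ζ = 5.5/(2√(0.72K_p)).
Setting ζ = 0.67: √(0.72K_p) = 5.5/(2·0.67) = 4.104, so K_p = 16.85/0.72 = 23.4.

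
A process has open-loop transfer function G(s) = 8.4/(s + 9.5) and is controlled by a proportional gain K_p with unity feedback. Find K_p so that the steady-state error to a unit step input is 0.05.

The loop is type 0, so e_ss(step) = 1/(1 + K_pos) with K_pos = K_p·G(0).
G(0) = 0.8842. Require 1/(1 + K_p·0.8842) = 0.05, so 1 + 0.8842·K_p = 20.
K_p = (20 − 1)/0.8842 = 21.5.

K_p = 21.5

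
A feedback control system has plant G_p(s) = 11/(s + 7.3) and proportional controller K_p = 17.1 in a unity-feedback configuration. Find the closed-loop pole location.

Closed-loop transfer function: T(s) = K_p·G_p(s)/(1 + K_p·G_p(s)) = 188.1/(s + 7.3 + 188.1) = 188.1/(s + 195.4).
The closed-loop pole is at s = −195.4.

s = -195.4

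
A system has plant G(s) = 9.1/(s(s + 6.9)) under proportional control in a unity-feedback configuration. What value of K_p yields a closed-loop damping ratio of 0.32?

Closed-loop characteristic equation: s² + 6.9s + K_p·9.1 = 0.
So ω_n = √(9.1K_p) and 2ζω_n = 6.9, giving ζ = 6.9/(2√(9.1K_p)).
Setting ζ = 0.32: √(9.1K_p) = 6.9/(2·0.32) = 10.78, so K_p = 116.2/9.1 = 12.8.

K_p = 12.8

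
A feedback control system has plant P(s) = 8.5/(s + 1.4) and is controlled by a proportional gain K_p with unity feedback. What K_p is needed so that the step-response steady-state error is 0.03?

K_p = 5.33

Steady-state error for a unit step on this type-0 loop is 1/(1 + K_p·P(0)).
P(0) = 6.071. Require 1/(1 + K_p·6.071) = 0.03, so 1 + 6.071·K_p = 33.33.
K_p = (33.33 − 1)/6.071 = 5.33.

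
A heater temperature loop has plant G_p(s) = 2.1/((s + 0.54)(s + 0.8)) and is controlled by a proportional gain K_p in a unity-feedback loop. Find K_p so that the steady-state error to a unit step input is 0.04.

For a type-0 loop with proportional control, e_ss = 1/(1 + K_p·G_p(0)).
G_p(0) = 4.861. Require 1/(1 + K_p·4.861) = 0.04, so 1 + 4.861·K_p = 25.
K_p = (25 − 1)/4.861 = 4.94.

K_p = 4.94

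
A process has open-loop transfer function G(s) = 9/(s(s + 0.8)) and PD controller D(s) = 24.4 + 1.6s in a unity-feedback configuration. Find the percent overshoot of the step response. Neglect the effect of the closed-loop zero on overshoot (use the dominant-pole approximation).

Forward path: (24.4 + 1.6s)·9/(s(s+0.8)). The closed-loop characteristic equation is s² + (0.8 + 9·1.6)s + 9·24.4 = 0.
That is s² + 15.2s + 219.6 = 0, so ω_n = 14.82 rad/s and ζ = 15.2/(2·14.82) = 0.5129.
%OS = 100·exp(−πζ/√(1−ζ²)) = 15.3%.

15.3%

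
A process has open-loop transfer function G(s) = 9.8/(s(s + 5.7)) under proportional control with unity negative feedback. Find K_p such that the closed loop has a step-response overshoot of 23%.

From %OS = 100·exp(−πζ/√(1−ζ²)) = 23%, ζ = −ln(0.23)/√(π²+ln²(0.23)) = 0.4237.
Characteristic equation s² + 5.7s + 9.8K_p = 0 gives ζ = 5.7/(2√(9.8K_p)).
Setting ζ = 0.4237: √(9.8K_p) = 5.7/(2·0.4237) = 6.726, so K_p = 45.24/9.8 = 4.62.

K_p = 4.62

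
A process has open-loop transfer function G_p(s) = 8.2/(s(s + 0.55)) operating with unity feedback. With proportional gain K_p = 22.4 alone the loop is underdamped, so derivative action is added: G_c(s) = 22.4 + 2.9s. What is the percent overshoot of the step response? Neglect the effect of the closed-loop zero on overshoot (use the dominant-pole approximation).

0.167%

Forward path: (22.4 + 2.9s)·8.2/(s(s+0.55)). The closed-loop characteristic equation is s² + (0.55 + 8.2·2.9)s + 8.2·22.4 = 0.
That is s² + 24.33s + 183.7 = 0, so ω_n = 13.55 rad/s and ζ = 24.33/(2·13.55) = 0.8976.
%OS = 100·exp(−πζ/√(1−ζ²)) = 0.167%.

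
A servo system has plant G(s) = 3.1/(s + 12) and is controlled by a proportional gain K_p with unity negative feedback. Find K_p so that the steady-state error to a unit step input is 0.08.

K_p = 44.5

Steady-state error for a unit step on this type-0 loop is 1/(1 + K_p·G(0)).
G(0) = 0.2583. Require 1/(1 + K_p·0.2583) = 0.08, so 1 + 0.2583·K_p = 12.5.
K_p = (12.5 − 1)/0.2583 = 44.5.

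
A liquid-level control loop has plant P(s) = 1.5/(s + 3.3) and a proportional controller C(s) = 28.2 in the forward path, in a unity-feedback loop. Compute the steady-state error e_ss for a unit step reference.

0.0724

The loop is type 0. Static position error constant K_pos = C(0)·P(0) = 28.2·0.4545 = 12.82.
Steady-state error to a unit step: e_ss = 1/(1+K_pos) = 1/13.82 = 0.0724.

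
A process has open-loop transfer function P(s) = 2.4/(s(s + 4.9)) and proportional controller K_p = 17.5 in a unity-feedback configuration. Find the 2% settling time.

From 1 + K_pP(s) = 0: s² + 4.9s + 42 = 0 ⇒ ω_n = 6.481, ζ = 0.378.
2% settling time T_s ≈ 4/(ζω_n) = 4/2.45 = 1.63 s.

T_s ≈ 1.63 s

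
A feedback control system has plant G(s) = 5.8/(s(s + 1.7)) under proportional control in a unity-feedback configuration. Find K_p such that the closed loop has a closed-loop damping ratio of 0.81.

K_p = 0.19

Closed-loop characteristic equation: s² + 1.7s + K_p·5.8 = 0.
So ω_n = √(5.8K_p) and 2ζω_n = 1.7, giving ζ = 1.7/(2√(5.8K_p)).
Setting ζ = 0.81: √(5.8K_p) = 1.7/(2·0.81) = 1.049, so K_p = 1.101/5.8 = 0.19.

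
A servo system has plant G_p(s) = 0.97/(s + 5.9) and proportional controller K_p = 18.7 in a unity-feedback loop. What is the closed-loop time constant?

Closed-loop transfer function: T(s) = K_p·G_p(s)/(1 + K_p·G_p(s)) = 18.14/(s + 5.9 + 18.14) = 18.14/(s + 24.04).
Time constant τ = 1/24.04 = 0.0416 s.

τ = 0.0416 s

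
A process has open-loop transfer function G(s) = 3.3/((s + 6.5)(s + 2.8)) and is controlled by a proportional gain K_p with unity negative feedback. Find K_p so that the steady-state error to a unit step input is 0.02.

Steady-state error for a unit step on this type-0 loop is 1/(1 + K_p·G(0)).
G(0) = 0.1813. Require 1/(1 + K_p·0.1813) = 0.02, so 1 + 0.1813·K_p = 50.
K_p = (50 − 1)/0.1813 = 270.

K_p = 270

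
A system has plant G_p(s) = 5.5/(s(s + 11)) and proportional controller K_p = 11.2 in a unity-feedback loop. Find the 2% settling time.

Closed-loop characteristic equation: s² + 11s + 61.6 = 0, so ω_n = 7.849 rad/s and ζ = 11/(2·7.849) = 0.7008.
2% settling time T_s ≈ 4/(ζω_n) = 4/5.5 = 0.727 s.

T_s ≈ 0.727 s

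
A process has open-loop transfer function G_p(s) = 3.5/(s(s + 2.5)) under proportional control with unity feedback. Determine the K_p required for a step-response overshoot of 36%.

K_p = 4.67

From %OS = 100·exp(−πζ/√(1−ζ²)) = 36%, ζ = −ln(0.36)/√(π²+ln²(0.36)) = 0.3093.
Characteristic equation s² + 2.5s + 3.5K_p = 0 gives ζ = 2.5/(2√(3.5K_p)).
Setting ζ = 0.3093: √(3.5K_p) = 2.5/(2·0.3093) = 4.042, so K_p = 16.34/3.5 = 4.67.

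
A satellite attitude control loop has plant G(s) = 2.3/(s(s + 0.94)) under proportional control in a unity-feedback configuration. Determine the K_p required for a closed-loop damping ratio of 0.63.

K_p = 0.242

Closed-loop characteristic equation: s² + 0.94s + K_p·2.3 = 0.
So ω_n = √(2.3K_p) and 2ζω_n = 0.94, giving ζ = 0.94/(2√(2.3K_p)).
Setting ζ = 0.63: √(2.3K_p) = 0.94/(2·0.63) = 0.746, so K_p = 0.5566/2.3 = 0.242.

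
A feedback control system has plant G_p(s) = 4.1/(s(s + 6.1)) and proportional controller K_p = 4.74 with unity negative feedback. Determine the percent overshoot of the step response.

The closed-loop denominator s² + 6.1s + 19.43 gives ω_n = √19.43 = 4.408 and ζ = 6.1/(2ω_n) = 0.6919.
%OS = 100·exp(−πζ/√(1−ζ²)) = 100·exp(−π·0.6919/√0.5213) = 4.93%.

4.93%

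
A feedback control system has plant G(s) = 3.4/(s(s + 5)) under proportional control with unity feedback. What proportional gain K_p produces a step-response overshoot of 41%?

K_p = 24.7

From %OS = 100·exp(−πζ/√(1−ζ²)) = 41%, ζ = −ln(0.41)/√(π²+ln²(0.41)) = 0.273.
Characteristic equation s² + 5s + 3.4K_p = 0 gives ζ = 5/(2√(3.4K_p)).
Setting ζ = 0.273: √(3.4K_p) = 5/(2·0.273) = 9.157, so K_p = 83.85/3.4 = 24.7.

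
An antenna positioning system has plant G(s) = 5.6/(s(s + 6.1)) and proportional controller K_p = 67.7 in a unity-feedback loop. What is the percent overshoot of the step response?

From 1 + K_pG(s) = 0: s² + 6.1s + 379.1 = 0 ⇒ ω_n = 19.47, ζ = 0.1566.
%OS = 100·exp(−πζ/√(1−ζ²)) = 100·exp(−π·0.1566/√0.9755) = 60.8%.

60.8%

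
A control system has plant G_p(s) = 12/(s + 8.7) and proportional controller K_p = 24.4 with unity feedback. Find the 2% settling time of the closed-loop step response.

T_s ≈ 0.0133 s

Closed-loop transfer function: T(s) = K_p·G_p(s)/(1 + K_p·G_p(s)) = 292.8/(s + 8.7 + 292.8) = 292.8/(s + 301.5).
Time constant τ = 1/301.5 = 0.003317 s, so the 2% settling time is about 4τ = 0.0133 s.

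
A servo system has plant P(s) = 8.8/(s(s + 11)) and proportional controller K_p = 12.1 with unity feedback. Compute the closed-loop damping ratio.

ζ = 0.533

With unity feedback the closed-loop characteristic equation is s² + 11s + 12.1·8.8 = s² + 11s + 106.5 = 0.
Matching s² + 2ζω_n s + ω_n²: ω_n = √106.5 = 10.32 rad/s and 2ζω_n = 11, so ζ = 11/(2·10.32) = 0.533.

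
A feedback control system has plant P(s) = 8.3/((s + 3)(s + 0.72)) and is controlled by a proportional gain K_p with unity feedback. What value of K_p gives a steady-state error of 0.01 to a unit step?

K_p = 25.8

For a type-0 loop with proportional control, e_ss = 1/(1 + K_p·P(0)).
P(0) = 3.843. Require 1/(1 + K_p·3.843) = 0.01, so 1 + 3.843·K_p = 100.
K_p = (100 − 1)/3.843 = 25.8.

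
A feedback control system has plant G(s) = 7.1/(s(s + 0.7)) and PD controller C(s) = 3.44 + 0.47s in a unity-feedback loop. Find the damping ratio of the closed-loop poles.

Forward path: (3.44 + 0.47s)·7.1/(s(s+0.7)). The closed-loop characteristic equation is s² + (0.7 + 7.1·0.47)s + 7.1·3.44 = 0.
That is s² + 4.037s + 24.42 = 0, so ω_n = 4.942 rad/s and ζ = 4.037/(2·4.942) = 0.4084.

ζ = 0.408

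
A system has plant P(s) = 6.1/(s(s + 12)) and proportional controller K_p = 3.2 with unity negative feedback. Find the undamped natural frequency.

1 + K_p·P(s) = 0 gives s² + 12s + 19.52 = 0.
So ω_n² = 19.52 ⇒ ω_n = 4.418 rad/s, and ζ = 12/(2ω_n) = 1.36.

ω_n = 4.42 rad/s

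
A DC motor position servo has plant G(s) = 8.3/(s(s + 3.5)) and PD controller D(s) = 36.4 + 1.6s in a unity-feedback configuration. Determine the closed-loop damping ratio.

ζ = 0.483

Forward path: (36.4 + 1.6s)·8.3/(s(s+3.5)). The closed-loop characteristic equation is s² + (3.5 + 8.3·1.6)s + 8.3·36.4 = 0.
That is s² + 16.78s + 302.1 = 0, so ω_n = 17.38 rad/s and ζ = 16.78/(2·17.38) = 0.4827.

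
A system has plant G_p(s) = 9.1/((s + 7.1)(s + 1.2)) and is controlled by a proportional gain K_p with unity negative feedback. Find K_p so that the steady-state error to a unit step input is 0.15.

For a type-0 loop with proportional control, e_ss = 1/(1 + K_p·G_p(0)).
G_p(0) = 1.068. Require 1/(1 + K_p·1.068) = 0.15, so 1 + 1.068·K_p = 6.667.
K_p = (6.667 − 1)/1.068 = 5.31.

K_p = 5.31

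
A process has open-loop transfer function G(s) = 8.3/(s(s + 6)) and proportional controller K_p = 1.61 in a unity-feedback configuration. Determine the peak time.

The closed-loop denominator s² + 6s + 13.36 gives ω_n = √13.36 = 3.656 and ζ = 6/(2ω_n) = 0.8207.
Damped frequency ω_d = ω_n√(1−ζ²) = 2.089 rad/s, so peak time T_p = π/ω_d = 1.5 s.

T_p = 1.5 s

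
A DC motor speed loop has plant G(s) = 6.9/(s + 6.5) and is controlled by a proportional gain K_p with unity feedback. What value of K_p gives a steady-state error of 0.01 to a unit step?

For a type-0 loop with proportional control, e_ss = 1/(1 + K_p·G(0)).
G(0) = 1.062. Require 1/(1 + K_p·1.062) = 0.01, so 1 + 1.062·K_p = 100.
K_p = (100 − 1)/1.062 = 93.3.

K_p = 93.3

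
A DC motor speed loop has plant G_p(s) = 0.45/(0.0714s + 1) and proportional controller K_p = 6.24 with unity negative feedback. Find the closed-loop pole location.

s = -53.33

Closed loop: T(s) = K_p·G_p/(1+K_p·G_p) = 2.808/(0.0714s + 1 + 2.808), with pole at s = −(1 + 2.808)/0.0714 = −53.33.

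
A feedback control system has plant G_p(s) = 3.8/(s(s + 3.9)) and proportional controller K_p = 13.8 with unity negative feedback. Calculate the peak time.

Closed-loop characteristic equation: s² + 3.9s + 52.44 = 0, so ω_n = 7.242 rad/s and ζ = 3.9/(2·7.242) = 0.2693.
Damped frequency ω_d = ω_n√(1−ζ²) = 6.974 rad/s, so peak time T_p = π/ω_d = 0.45 s.

T_p = 0.45 s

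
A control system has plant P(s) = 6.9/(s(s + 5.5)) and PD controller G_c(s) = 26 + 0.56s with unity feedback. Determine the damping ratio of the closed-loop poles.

Forward path: (26 + 0.56s)·6.9/(s(s+5.5)). The closed-loop characteristic equation is s² + (5.5 + 6.9·0.56)s + 6.9·26 = 0.
That is s² + 9.364s + 179.4 = 0, so ω_n = 13.39 rad/s and ζ = 9.364/(2·13.39) = 0.3496.

ζ = 0.35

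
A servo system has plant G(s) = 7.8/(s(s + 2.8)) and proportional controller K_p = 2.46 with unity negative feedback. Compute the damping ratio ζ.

ζ = 0.32

1 + K_p·G(s) = 0 gives s² + 2.8s + 19.19 = 0.
Matching s² + 2ζω_n s + ω_n²: ω_n = √19.19 = 4.38 rad/s and 2ζω_n = 2.8, so ζ = 2.8/(2·4.38) = 0.32.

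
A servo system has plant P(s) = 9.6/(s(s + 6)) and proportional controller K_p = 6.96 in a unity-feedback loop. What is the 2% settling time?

From 1 + K_pP(s) = 0: s² + 6s + 66.82 = 0 ⇒ ω_n = 8.174, ζ = 0.367.
2% settling time T_s ≈ 4/(ζω_n) = 4/3 = 1.33 s.

T_s ≈ 1.33 s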